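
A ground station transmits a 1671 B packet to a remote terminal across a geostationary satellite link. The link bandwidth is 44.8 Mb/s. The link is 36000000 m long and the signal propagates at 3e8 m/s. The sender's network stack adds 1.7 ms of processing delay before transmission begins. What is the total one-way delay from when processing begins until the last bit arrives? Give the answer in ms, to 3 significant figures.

122 ms

L = 1671 × 8 = 13368 bits.
Transmission delay = L/R = 13368 / 44800000 = 0.298393 ms.
Propagation delay = d/s = 36000000 m / 300000000 m/s = 120 ms.
Plus processing delay 1.7 ms = 1.7 ms.
Total = 122 ms.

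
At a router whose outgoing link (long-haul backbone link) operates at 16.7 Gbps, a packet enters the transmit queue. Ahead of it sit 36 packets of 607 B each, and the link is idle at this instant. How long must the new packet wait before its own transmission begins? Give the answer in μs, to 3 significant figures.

Each queued packet: L/R = 4856/16700000000 = 0.290778 μs.
36 queued → 10.468 μs.
Queuing delay = 10.5 μs.

10.5 μs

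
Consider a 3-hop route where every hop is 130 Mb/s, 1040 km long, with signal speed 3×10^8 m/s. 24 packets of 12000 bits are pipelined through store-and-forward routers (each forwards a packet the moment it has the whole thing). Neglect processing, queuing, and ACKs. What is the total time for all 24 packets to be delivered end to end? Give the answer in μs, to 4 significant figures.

12800 μs

Per-hop transmission t_tx = L/R = 12000/130000000 = 92.3077 μs.
Per-hop propagation t_prop = 1040000/300000000 = 3466.67 μs.
Pipeline fill: first packet needs 3·t_tx to clear all hops; remaining 23 packets each add one t_tx.
Total = (3+24-1)·t_tx + 3·t_prop = 26·92.3077 + 3·3466.67 = 12800 μs.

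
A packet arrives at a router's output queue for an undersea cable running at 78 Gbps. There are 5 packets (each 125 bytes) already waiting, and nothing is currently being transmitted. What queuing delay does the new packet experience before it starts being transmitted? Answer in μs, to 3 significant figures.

Each queued packet: L/R = 1000/78000000000 = 0.0128205 μs.
5 queued → 0.0641026 μs.
Queuing delay = 0.0641 μs.

0.0641 μs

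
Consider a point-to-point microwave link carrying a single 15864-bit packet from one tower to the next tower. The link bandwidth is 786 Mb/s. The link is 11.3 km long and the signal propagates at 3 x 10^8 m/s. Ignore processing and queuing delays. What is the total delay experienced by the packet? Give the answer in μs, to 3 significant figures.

Transmission delay = L/R = 15864 / 786000000 = 20.1832 μs.
Propagation delay = d/s = 11300 m / 300000000 m/s = 37.6667 μs.
Total = 57.8 μs.

57.8 μs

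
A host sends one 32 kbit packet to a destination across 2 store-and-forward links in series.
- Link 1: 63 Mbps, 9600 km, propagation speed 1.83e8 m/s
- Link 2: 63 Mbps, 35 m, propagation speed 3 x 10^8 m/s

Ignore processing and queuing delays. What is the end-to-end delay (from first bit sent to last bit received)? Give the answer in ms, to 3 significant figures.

53.5 ms

L = 32000 bits.
Transmission delay per hop = L/R = 32000/63000000 = 0.507937 ms; 2 hops → 1.01587 ms.
Propagation delays (d/s per hop): 52.459, 0.000116667 ms; sum = 52.4591 ms.
End-to-end = 53.5 ms.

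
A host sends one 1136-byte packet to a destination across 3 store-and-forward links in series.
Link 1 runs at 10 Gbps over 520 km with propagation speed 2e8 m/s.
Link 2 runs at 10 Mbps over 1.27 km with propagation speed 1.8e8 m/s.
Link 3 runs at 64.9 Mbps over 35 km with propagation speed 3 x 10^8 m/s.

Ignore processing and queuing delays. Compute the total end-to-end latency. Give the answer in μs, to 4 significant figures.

L = 1136 × 8 = 9088 bits.
Transmission delays (L/R per hop): 0.9088, 908.8, 140.031 μs; sum = 1049.74 μs.
Propagation delays (d/s per hop): 2600, 7.05556, 116.667 μs; sum = 2723.72 μs.
End-to-end = 3773 μs.

3773 μs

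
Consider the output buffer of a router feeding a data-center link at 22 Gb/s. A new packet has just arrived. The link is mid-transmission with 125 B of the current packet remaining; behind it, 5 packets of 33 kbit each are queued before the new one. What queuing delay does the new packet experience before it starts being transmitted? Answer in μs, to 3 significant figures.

Each queued packet: L/R = 33000/22000000000 = 1.5 μs.
5 queued → 7.5 μs.
Plus remaining 1000 bits of current packet: 0.0454545 μs.
Queuing delay = 7.55 μs.

7.55 μs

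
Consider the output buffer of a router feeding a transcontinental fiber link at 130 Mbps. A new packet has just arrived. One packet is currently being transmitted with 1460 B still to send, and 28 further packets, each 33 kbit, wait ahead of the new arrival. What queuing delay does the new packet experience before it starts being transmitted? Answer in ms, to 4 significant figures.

Each queued packet: L/R = 33000/130000000 = 0.253846 ms.
28 queued → 7.10769 ms.
Plus remaining 11680 bits of current packet: 0.0898462 ms.
Queuing delay = 7.198 ms.

7.198 ms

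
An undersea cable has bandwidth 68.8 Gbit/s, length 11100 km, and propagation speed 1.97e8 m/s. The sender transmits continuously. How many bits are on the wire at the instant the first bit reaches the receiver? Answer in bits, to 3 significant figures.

3880000000 bits

Propagation delay = 11100000 / 197000000 = 0.0563452 s.
BDP = R × t_prop = 68800000000 × 0.0563452 = 3876550000 bits.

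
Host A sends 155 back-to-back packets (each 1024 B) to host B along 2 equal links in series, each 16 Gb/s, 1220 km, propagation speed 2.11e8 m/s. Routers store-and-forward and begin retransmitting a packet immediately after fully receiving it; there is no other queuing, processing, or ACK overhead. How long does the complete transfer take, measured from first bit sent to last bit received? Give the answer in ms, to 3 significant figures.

11.6 ms

Per-hop transmission t_tx = L/R = 8192/16000000000 = 0.000512 ms.
Per-hop propagation t_prop = 1220000/211000000 = 5.78199 ms.
Pipeline fill: first packet needs 2·t_tx to clear all hops; remaining 154 packets each add one t_tx.
Total = (2+155-1)·t_tx + 2·t_prop = 156·0.000512 + 2·5.78199 = 11.6 ms.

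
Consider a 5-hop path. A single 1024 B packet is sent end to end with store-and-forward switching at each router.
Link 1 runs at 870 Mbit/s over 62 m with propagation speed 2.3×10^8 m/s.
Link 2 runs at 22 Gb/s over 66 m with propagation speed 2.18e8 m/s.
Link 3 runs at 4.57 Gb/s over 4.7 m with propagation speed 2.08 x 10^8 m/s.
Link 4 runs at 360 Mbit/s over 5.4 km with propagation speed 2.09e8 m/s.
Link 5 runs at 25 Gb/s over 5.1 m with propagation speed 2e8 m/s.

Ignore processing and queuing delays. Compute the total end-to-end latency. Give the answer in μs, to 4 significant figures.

61.12 μs

L = 1024 × 8 = 8192 bits.
Transmission delays (L/R per hop): 9.41609, 0.372364, 1.79256, 22.7556, 0.32768 μs; sum = 34.6643 μs.
Propagation delays (d/s per hop): 0.269565, 0.302752, 0.0225962, 25.8373, 0.0255 μs; sum = 26.4577 μs.
End-to-end = 61.12 μs.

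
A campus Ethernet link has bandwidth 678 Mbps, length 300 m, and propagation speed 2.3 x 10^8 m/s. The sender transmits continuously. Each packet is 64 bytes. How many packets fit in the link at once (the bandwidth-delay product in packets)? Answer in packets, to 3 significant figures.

1.73 packets

Propagation delay = 300 / 2.3e+08 = 1.30435e-06 s.
BDP = R × t_prop = 678000000 × 1.30435e-06 = 884.348 bits.
In packets of 512 bits: 1.73 packets.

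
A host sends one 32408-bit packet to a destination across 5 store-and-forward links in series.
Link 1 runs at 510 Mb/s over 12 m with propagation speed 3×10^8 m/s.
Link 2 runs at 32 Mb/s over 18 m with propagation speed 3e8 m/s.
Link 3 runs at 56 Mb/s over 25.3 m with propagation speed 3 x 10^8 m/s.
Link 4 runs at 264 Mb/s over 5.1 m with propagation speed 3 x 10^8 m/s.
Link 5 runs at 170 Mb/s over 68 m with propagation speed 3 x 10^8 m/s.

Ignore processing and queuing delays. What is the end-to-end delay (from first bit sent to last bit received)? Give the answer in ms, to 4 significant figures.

1.969 ms

Transmission delays (L/R per hop): 0.0635451, 1.01275, 0.578714, 0.122758, 0.190635 ms; sum = 1.9684 ms.
Propagation delays (d/s per hop): 4e-05, 6e-05, 8.43333e-05, 1.7e-05, 0.000226667 ms; sum = 0.000428 ms.
End-to-end = 1.969 ms.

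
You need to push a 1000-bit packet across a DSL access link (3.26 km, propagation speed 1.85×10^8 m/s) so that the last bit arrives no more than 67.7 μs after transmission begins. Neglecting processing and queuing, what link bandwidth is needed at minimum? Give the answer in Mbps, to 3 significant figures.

Propagation delay = 3260 / 185000000 = 17.6216 μs.
Transmission budget = 67.7 − 17.6216 = 50.0784 μs.
R ≥ L / t_tx = 1000 bits / 5.00784e-05 s = 20.0 Mbps.

20.0 Mbps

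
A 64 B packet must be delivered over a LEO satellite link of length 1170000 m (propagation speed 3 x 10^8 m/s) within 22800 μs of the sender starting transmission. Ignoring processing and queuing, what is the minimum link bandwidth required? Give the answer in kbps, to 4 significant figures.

L = 512 bits.
Propagation delay = 1170000 / 300000000 = 3900 μs.
Transmission budget = 22800 − 3900 = 18900 μs.
R ≥ L / t_tx = 512 bits / 0.0189 s = 27.09 kbps.

27.09 kbps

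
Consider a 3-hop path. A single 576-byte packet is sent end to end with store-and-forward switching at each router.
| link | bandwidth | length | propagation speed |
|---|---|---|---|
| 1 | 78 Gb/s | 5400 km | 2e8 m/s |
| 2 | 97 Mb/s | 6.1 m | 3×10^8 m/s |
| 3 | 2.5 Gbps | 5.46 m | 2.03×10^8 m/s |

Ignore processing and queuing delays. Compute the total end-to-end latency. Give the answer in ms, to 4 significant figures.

L = 576 × 8 = 4608 bits.
Transmission delays (L/R per hop): 5.90769e-05, 0.0475052, 0.0018432 ms; sum = 0.0494074 ms.
Propagation delays (d/s per hop): 27, 2.03333e-05, 2.68966e-05 ms; sum = 27 ms.
End-to-end = 27.05 ms.

27.05 ms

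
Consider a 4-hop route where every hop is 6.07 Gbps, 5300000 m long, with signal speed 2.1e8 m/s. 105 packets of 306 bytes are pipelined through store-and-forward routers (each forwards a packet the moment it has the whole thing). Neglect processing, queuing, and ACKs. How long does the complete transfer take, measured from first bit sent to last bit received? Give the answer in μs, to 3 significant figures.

101000 μs

Per-hop transmission t_tx = L/R = 2448/6070000000 = 0.403295 μs.
Per-hop propagation t_prop = 5300000/210000000 = 25238.1 μs.
Pipeline fill: first packet needs 4·t_tx to clear all hops; remaining 104 packets each add one t_tx.
Total = (4+105-1)·t_tx + 4·t_prop = 108·0.403295 + 4·25238.1 = 101000 μs.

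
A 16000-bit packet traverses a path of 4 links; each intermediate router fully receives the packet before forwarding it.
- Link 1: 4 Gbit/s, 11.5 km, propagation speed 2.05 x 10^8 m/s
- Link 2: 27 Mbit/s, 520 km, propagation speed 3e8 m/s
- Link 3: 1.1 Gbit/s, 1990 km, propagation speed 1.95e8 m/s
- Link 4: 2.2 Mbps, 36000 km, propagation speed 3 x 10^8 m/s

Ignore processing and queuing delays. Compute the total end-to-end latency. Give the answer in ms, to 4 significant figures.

Transmission delays (L/R per hop): 0.004, 0.592593, 0.0145455, 7.27273 ms; sum = 7.88387 ms.
Propagation delays (d/s per hop): 0.0560976, 1.73333, 10.2051, 120 ms; sum = 131.995 ms.
End-to-end = 139.9 ms.

139.9 ms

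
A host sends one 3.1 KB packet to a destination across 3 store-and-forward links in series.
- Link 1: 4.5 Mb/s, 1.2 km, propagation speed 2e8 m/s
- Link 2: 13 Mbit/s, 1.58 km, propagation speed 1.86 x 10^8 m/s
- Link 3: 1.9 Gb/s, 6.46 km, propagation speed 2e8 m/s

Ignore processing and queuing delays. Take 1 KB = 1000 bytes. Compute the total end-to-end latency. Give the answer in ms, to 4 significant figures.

7.479 ms

L = 24800 bits.
Transmission delays (L/R per hop): 5.51111, 1.90769, 0.0130526 ms; sum = 7.43186 ms.
Propagation delays (d/s per hop): 0.006, 0.00849462, 0.0323 ms; sum = 0.0467946 ms.
End-to-end = 7.479 ms.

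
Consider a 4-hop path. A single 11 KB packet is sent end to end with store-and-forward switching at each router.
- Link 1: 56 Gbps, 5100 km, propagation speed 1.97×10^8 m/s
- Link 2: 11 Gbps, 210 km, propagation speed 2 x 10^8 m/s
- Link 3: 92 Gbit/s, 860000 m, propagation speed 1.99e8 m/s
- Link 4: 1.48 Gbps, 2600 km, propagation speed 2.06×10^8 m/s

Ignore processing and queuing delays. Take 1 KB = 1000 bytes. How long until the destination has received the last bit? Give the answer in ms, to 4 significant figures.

43.95 ms

L = 88000 bits.
Transmission delays (L/R per hop): 0.00157143, 0.008, 0.000956522, 0.0594595 ms; sum = 0.0699874 ms.
Propagation delays (d/s per hop): 25.8883, 1.05, 4.32161, 12.6214 ms; sum = 43.8813 ms.
End-to-end = 43.95 ms.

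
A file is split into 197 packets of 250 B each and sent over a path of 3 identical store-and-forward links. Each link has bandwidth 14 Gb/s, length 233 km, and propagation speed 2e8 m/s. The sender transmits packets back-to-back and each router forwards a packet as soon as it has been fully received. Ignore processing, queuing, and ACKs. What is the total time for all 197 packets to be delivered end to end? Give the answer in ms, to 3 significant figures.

3.52 ms

Per-hop transmission t_tx = L/R = 2000/14000000000 = 0.000142857 ms.
Per-hop propagation t_prop = 233000/200000000 = 1.165 ms.
Pipeline fill: first packet needs 3·t_tx to clear all hops; remaining 196 packets each add one t_tx.
Total = (3+197-1)·t_tx + 3·t_prop = 199·0.000142857 + 3·1.165 = 3.52 ms.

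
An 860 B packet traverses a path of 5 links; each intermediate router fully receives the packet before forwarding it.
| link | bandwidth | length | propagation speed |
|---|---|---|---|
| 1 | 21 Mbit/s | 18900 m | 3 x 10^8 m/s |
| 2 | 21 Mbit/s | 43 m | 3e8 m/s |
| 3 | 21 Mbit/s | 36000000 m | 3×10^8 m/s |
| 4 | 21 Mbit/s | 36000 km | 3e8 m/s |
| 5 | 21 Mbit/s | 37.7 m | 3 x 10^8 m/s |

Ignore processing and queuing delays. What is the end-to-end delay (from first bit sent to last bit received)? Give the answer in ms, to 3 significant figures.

242 ms

L = 860 × 8 = 6880 bits.
Transmission delay per hop = L/R = 6880/21000000 = 0.327619 ms; 5 hops → 1.6381 ms.
Propagation delays (d/s per hop): 0.063, 0.000143333, 120, 120, 0.000125667 ms; sum = 240.063 ms.
End-to-end = 242 ms.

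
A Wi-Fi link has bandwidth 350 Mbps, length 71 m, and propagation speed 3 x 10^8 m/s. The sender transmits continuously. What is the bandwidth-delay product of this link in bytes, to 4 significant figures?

Propagation delay = 71 / 300000000 = 2.36667e-07 s.
BDP = R × t_prop = 350000000 × 2.36667e-07 = 82.8333 bits.
In bytes: 82.8333/8 = 10.35 bytes.

10.35 bytes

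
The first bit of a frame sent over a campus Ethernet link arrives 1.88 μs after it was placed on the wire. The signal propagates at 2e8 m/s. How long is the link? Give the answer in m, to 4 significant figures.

376.0 m

d = s × t_prop = 200000000 × 1.88e-06 = 376.0 m.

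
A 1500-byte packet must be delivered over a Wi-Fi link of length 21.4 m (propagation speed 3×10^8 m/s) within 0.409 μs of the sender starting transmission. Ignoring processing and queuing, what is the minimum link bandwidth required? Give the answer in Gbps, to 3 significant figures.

35.5 Gbps

L = 12000 bits.
Propagation delay = 21.4 / 300000000 = 0.0713333 μs.
Transmission budget = 0.409 − 0.0713333 = 0.337667 μs.
R ≥ L / t_tx = 12000 bits / 3.37667e-07 s = 35.5 Gbps.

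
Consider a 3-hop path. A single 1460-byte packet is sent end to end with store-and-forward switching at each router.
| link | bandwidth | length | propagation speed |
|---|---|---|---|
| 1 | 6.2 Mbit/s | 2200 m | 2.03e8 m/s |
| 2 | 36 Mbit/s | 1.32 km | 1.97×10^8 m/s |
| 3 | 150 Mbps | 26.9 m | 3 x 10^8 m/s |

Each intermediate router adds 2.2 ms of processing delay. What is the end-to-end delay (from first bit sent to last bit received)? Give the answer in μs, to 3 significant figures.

6700 μs

L = 1460 × 8 = 11680 bits.
Transmission delays (L/R per hop): 1883.87, 324.444, 77.8667 μs; sum = 2286.18 μs.
Propagation delays (d/s per hop): 10.8374, 6.70051, 0.0896667 μs; sum = 17.6276 μs.
Processing at 2 router(s): 2 × 2.2 ms = 4400 μs.
End-to-end = 6700 μs.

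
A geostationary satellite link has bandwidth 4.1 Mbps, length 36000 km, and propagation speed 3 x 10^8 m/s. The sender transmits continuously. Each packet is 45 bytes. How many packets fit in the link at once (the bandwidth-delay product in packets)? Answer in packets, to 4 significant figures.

Propagation delay = 36000000 / 300000000 = 0.12 s.
BDP = R × t_prop = 4.1e+06 × 0.12 = 492000 bits.
In packets of 360 bits: 1367 packets.

1367 packets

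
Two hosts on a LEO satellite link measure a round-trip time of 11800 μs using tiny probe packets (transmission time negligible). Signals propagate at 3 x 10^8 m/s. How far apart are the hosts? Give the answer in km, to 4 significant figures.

One-way propagation = RTT/2 = 5900 μs.
d = s × t = 300000000 × 0.0059 = 1770 km.

1770 km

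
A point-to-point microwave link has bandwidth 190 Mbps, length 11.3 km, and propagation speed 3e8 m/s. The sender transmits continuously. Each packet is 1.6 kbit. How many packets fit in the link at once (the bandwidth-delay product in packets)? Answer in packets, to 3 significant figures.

4.47 packets

Propagation delay = 11300 / 300000000 = 3.76667e-05 s.
BDP = R × t_prop = 190000000 × 3.76667e-05 = 7156.67 bits.
In packets of 1600 bits: 4.47 packets.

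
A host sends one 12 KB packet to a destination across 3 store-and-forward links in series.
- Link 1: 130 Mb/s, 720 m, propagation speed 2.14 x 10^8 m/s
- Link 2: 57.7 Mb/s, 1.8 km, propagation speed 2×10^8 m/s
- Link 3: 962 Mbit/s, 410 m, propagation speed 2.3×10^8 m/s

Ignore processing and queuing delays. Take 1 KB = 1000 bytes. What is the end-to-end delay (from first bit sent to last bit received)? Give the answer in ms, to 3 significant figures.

2.52 ms

L = 96000 bits.
Transmission delays (L/R per hop): 0.738462, 1.66378, 0.0997921 ms; sum = 2.50203 ms.
Propagation delays (d/s per hop): 0.00336449, 0.009, 0.00178261 ms; sum = 0.0141471 ms.
End-to-end = 2.52 ms.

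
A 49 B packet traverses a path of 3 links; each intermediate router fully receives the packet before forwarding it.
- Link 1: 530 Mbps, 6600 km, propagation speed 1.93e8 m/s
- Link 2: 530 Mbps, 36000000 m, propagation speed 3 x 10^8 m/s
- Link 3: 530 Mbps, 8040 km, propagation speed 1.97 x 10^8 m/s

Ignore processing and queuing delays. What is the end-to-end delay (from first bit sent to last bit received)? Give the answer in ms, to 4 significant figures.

195.0 ms

L = 49 × 8 = 392 bits.
Transmission delay per hop = L/R = 392/530000000 = 0.000739623 ms; 3 hops → 0.00221887 ms.
Propagation delays (d/s per hop): 34.1969, 120, 40.8122 ms; sum = 195.009 ms.
End-to-end = 195.0 ms.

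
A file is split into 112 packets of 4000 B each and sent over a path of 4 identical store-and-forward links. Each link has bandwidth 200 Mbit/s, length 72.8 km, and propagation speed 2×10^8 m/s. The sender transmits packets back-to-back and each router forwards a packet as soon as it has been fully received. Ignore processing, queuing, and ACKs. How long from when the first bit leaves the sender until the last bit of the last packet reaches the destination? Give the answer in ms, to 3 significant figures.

Per-hop transmission t_tx = L/R = 32000/200000000 = 0.16 ms.
Per-hop propagation t_prop = 72800/200000000 = 0.364 ms.
Pipeline fill: first packet needs 4·t_tx to clear all hops; remaining 111 packets each add one t_tx.
Total = (4+112-1)·t_tx + 4·t_prop = 115·0.16 + 4·0.364 = 19.9 ms.

19.9 ms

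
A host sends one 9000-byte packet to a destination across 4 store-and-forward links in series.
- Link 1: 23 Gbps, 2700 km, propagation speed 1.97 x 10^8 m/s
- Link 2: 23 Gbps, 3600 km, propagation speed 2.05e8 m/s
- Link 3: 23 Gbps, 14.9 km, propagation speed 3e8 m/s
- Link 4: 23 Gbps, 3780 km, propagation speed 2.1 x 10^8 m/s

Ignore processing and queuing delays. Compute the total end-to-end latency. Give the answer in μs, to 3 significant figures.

L = 9000 × 8 = 72000 bits.
Transmission delay per hop = L/R = 72000/23000000000 = 3.13043 μs; 4 hops → 12.5217 μs.
Propagation delays (d/s per hop): 13705.6, 17561, 49.6667, 18000 μs; sum = 49316.2 μs.
End-to-end = 49300 μs.

49300 μs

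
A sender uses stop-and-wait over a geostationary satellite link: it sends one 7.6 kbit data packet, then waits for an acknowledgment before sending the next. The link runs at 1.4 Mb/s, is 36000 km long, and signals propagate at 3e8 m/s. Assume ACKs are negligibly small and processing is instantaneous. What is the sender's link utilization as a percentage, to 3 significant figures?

t_tx = L/R = 7600/1400000 = 0.00542857 s.
t_prop = 36000000/300000000 = 0.12 s; RTT = 0.24 s.
Cycle = t_tx + RTT = 0.245429 s.
Utilization = t_tx / cycle = 0.00542857/0.245429 = 2.21 %.

2.21 %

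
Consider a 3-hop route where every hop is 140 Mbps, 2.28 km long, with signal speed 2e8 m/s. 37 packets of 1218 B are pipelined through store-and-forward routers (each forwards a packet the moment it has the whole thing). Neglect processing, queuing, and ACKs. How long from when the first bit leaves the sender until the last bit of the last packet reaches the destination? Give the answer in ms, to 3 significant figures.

2.75 ms

Per-hop transmission t_tx = L/R = 9744/140000000 = 0.0696 ms.
Per-hop propagation t_prop = 2280/200000000 = 0.0114 ms.
Pipeline fill: first packet needs 3·t_tx to clear all hops; remaining 36 packets each add one t_tx.
Total = (3+37-1)·t_tx + 3·t_prop = 39·0.0696 + 3·0.0114 = 2.75 ms.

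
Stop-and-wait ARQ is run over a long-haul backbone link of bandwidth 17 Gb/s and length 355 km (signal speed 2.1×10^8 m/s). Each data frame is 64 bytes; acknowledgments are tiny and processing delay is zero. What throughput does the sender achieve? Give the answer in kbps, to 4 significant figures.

151.4 kbps

t_tx = L/R = 512/17000000000 = 3.01176e-08 s.
t_prop = 355000/210000000 = 0.00169048 s; RTT = 0.00338095 s.
Cycle = t_tx + RTT = 0.00338098 s.
Throughput = L / cycle = 512 / 0.00338098 = 151.4 kbps.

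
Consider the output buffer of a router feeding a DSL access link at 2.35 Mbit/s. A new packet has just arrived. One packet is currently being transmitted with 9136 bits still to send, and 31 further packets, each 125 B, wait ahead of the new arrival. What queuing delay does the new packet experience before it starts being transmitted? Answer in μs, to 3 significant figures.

Each queued packet: L/R = 1000/2350000 = 425.532 μs.
31 queued → 13191.5 μs.
Plus remaining 9136 bits of current packet: 3887.66 μs.
Queuing delay = 17100 μs.

17100 μs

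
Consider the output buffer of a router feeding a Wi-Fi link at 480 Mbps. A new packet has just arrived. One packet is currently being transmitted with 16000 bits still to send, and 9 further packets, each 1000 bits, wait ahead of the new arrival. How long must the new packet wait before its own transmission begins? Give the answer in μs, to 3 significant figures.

Each queued packet: L/R = 1000/480000000 = 2.08333 μs.
9 queued → 18.75 μs.
Plus remaining 16000 bits of current packet: 33.3333 μs.
Queuing delay = 52.1 μs.

52.1 μs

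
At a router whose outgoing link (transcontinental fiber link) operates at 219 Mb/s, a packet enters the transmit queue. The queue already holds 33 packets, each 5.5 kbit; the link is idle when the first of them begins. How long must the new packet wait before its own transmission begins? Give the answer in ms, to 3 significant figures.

0.829 ms

Each queued packet: L/R = 5500/219000000 = 0.0251142 ms.
33 queued → 0.828767 ms.
Queuing delay = 0.829 ms.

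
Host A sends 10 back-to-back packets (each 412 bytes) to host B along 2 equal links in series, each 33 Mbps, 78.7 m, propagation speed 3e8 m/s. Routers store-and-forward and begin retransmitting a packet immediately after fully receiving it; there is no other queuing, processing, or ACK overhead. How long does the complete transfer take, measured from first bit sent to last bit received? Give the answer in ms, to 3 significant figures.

1.10 ms

Per-hop transmission t_tx = L/R = 3296/33000000 = 0.0998788 ms.
Per-hop propagation t_prop = 78.7/300000000 = 0.000262333 ms.
Pipeline fill: first packet needs 2·t_tx to clear all hops; remaining 9 packets each add one t_tx.
Total = (2+10-1)·t_tx + 2·t_prop = 11·0.0998788 + 2·0.000262333 = 1.10 ms.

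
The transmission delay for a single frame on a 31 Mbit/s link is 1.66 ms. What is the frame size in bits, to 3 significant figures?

L = R × t_tx = 31000000 b/s × 0.00166 s = 51460 bits.

51500 bits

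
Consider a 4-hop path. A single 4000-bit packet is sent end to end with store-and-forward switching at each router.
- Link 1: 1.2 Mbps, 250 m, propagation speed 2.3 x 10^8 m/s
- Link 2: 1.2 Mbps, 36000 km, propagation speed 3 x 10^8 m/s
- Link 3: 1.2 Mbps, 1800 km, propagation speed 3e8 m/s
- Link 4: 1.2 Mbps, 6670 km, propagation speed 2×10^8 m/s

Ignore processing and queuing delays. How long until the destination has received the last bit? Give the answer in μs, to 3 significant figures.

Transmission delay per hop = L/R = 4000/1200000 = 3333.33 μs; 4 hops → 13333.3 μs.
Propagation delays (d/s per hop): 1.08696, 120000, 6000, 33350 μs; sum = 159351 μs.
End-to-end = 173000 μs.

173000 μs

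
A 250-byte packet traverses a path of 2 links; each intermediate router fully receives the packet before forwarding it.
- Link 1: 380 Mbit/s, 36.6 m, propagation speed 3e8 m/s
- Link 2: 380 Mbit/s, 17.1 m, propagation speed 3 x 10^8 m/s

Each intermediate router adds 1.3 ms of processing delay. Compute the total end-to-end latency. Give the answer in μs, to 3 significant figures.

1310 μs

L = 250 × 8 = 2000 bits.
Transmission delay per hop = L/R = 2000/380000000 = 5.26316 μs; 2 hops → 10.5263 μs.
Propagation delays (d/s per hop): 0.122, 0.057 μs; sum = 0.179 μs.
Processing at 1 router(s): 1 × 1.3 ms = 1300 μs.
End-to-end = 1310 μs.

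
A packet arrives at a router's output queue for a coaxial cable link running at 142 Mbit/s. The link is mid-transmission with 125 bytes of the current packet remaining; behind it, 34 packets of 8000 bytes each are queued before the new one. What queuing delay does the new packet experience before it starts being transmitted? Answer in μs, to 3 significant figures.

15300 μs

Each queued packet: L/R = 64000/142000000 = 450.704 μs.
34 queued → 15323.9 μs.
Plus remaining 1000 bits of current packet: 7.04225 μs.
Queuing delay = 15300 μs.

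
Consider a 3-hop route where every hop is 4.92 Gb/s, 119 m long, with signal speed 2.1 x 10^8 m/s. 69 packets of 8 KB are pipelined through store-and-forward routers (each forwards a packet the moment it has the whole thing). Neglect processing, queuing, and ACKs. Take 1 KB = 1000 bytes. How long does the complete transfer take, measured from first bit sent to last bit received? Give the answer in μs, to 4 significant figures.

Per-hop transmission t_tx = L/R = 64000/4920000000 = 13.0081 μs.
Per-hop propagation t_prop = 119/210000000 = 0.566667 μs.
Pipeline fill: first packet needs 3·t_tx to clear all hops; remaining 68 packets each add one t_tx.
Total = (3+69-1)·t_tx + 3·t_prop = 71·13.0081 + 3·0.566667 = 925.3 μs.

925.3 μs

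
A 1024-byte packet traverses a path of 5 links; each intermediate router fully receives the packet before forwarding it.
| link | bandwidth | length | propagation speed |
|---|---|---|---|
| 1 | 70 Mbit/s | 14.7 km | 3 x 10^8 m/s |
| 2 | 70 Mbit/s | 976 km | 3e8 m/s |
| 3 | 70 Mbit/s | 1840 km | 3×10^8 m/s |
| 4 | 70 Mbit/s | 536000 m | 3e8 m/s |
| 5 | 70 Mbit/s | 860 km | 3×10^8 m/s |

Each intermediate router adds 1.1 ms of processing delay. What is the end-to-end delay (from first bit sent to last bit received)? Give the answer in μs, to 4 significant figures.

L = 1024 × 8 = 8192 bits.
Transmission delay per hop = L/R = 8192/70000000 = 117.029 μs; 5 hops → 585.143 μs.
Propagation delays (d/s per hop): 49, 3253.33, 6133.33, 1786.67, 2866.67 μs; sum = 14089 μs.
Processing at 4 router(s): 4 × 1.1 ms = 4400 μs.
End-to-end = 19070 μs.

19070 μs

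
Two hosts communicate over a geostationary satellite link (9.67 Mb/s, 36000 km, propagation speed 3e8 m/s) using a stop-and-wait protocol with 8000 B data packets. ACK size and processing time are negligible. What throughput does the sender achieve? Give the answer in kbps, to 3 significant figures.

t_tx = L/R = 64000/9670000 = 0.00661841 s.
t_prop = 36000000/300000000 = 0.12 s; RTT = 0.24 s.
Cycle = t_tx + RTT = 0.246618 s.
Throughput = L / cycle = 64000 / 0.246618 = 260 kbps.

260 kbps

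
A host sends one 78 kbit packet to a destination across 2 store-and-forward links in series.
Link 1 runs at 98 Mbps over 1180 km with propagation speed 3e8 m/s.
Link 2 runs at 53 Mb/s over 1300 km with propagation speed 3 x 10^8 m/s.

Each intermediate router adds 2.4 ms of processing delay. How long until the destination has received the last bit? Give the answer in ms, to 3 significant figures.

12.9 ms

L = 78000 bits.
Transmission delays (L/R per hop): 0.795918, 1.4717 ms; sum = 2.26762 ms.
Propagation delays (d/s per hop): 3.93333, 4.33333 ms; sum = 8.26667 ms.
Processing at 1 router(s): 1 × 2.4 ms = 2.4 ms.
End-to-end = 12.9 ms.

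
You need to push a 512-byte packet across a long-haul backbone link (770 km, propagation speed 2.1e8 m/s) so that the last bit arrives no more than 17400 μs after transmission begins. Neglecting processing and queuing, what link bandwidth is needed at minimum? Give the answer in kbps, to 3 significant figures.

L = 4096 bits.
Propagation delay = 770000 / 210000000 = 3666.67 μs.
Transmission budget = 17400 − 3666.67 = 13733.3 μs.
R ≥ L / t_tx = 4096 bits / 0.0137333 s = 298 kbps.

298 kbps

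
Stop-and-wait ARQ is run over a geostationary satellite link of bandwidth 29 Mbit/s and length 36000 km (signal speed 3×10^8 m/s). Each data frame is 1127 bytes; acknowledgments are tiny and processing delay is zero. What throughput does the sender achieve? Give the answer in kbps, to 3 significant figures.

t_tx = L/R = 9016/29000000 = 0.000310897 s.
t_prop = 36000000/300000000 = 0.12 s; RTT = 0.24 s.
Cycle = t_tx + RTT = 0.240311 s.
Throughput = L / cycle = 9016 / 0.240311 = 37.5 kbps.

37.5 kbps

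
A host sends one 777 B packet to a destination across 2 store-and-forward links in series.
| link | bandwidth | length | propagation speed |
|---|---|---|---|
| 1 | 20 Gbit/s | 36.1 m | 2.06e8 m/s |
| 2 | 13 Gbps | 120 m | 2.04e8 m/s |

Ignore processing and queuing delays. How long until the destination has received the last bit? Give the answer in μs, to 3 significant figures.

L = 777 × 8 = 6216 bits.
Transmission delays (L/R per hop): 0.3108, 0.478154 μs; sum = 0.788954 μs.
Propagation delays (d/s per hop): 0.175243, 0.588235 μs; sum = 0.763478 μs.
End-to-end = 1.55 μs.

1.55 μs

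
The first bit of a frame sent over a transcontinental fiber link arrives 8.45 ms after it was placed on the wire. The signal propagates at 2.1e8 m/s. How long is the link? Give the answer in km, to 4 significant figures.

1775 km

d = s × t_prop = 210000000 × 0.00845 = 1775 km.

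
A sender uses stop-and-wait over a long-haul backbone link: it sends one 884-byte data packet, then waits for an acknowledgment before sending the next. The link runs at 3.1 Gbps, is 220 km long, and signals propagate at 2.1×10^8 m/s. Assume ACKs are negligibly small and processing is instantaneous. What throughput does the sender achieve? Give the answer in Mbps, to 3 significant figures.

t_tx = L/R = 7072/3100000000 = 2.28129e-06 s.
t_prop = 220000/210000000 = 0.00104762 s; RTT = 0.00209524 s.
Cycle = t_tx + RTT = 0.00209752 s.
Throughput = L / cycle = 7072 / 0.00209752 = 3.37 Mbps.

3.37 Mbps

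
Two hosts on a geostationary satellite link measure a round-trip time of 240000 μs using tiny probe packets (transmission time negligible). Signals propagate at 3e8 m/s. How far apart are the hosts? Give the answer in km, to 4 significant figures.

36000 km

One-way propagation = RTT/2 = 120000 μs.
d = s × t = 300000000 × 0.12 = 36000 km.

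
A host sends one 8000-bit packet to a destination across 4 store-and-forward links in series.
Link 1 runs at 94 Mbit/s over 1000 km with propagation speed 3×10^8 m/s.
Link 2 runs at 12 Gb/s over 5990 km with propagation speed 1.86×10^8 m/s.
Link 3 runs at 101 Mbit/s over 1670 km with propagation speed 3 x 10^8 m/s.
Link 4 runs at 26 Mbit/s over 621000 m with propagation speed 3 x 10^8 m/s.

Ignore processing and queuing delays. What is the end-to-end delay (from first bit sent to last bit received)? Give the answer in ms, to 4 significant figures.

43.65 ms

Transmission delays (L/R per hop): 0.0851064, 0.000666667, 0.0792079, 0.307692 ms; sum = 0.472673 ms.
Propagation delays (d/s per hop): 3.33333, 32.2043, 5.56667, 2.07 ms; sum = 43.1743 ms.
End-to-end = 43.65 ms.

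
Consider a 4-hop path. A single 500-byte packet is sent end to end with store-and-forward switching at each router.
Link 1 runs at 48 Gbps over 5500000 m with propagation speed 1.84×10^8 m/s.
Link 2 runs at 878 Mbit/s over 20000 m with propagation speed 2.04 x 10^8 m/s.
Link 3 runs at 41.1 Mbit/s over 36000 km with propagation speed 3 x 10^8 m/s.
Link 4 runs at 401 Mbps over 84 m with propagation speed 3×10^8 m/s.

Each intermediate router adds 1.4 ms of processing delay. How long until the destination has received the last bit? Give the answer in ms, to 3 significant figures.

L = 500 × 8 = 4000 bits.
Transmission delays (L/R per hop): 8.33333e-05, 0.00455581, 0.0973236, 0.00997506 ms; sum = 0.111938 ms.
Propagation delays (d/s per hop): 29.8913, 0.0980392, 120, 0.00028 ms; sum = 149.99 ms.
Processing at 3 router(s): 3 × 1.4 ms = 4.2 ms.
End-to-end = 154 ms.

154 ms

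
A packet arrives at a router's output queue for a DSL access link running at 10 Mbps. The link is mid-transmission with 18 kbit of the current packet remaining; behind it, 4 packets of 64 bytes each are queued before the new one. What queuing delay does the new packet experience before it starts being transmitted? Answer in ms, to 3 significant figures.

Each queued packet: L/R = 512/10000000 = 0.0512 ms.
4 queued → 0.2048 ms.
Plus remaining 18000 bits of current packet: 1.8 ms.
Queuing delay = 2.00 ms.

2.00 ms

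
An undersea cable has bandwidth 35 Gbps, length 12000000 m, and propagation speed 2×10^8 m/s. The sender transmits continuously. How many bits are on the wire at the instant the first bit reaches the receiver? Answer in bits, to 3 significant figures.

2100000000 bits

Propagation delay = 12000000 / 200000000 = 0.06 s.
BDP = R × t_prop = 35000000000 × 0.06 = 2100000000 bits.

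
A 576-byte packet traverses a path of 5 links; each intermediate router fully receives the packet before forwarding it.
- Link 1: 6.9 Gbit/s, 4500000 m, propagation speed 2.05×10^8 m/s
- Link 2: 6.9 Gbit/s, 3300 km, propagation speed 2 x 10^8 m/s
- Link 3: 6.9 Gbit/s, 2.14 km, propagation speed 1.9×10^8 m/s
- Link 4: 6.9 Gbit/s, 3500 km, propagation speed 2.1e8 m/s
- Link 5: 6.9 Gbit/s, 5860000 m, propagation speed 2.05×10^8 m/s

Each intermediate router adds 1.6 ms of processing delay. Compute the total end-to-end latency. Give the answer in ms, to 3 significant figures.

90.1 ms

L = 576 × 8 = 4608 bits.
Transmission delay per hop = L/R = 4608/6900000000 = 0.000667826 ms; 5 hops → 0.00333913 ms.
Propagation delays (d/s per hop): 21.9512, 16.5, 0.0112632, 16.6667, 28.5854 ms; sum = 83.7145 ms.
Processing at 4 router(s): 4 × 1.6 ms = 6.4 ms.
End-to-end = 90.1 ms.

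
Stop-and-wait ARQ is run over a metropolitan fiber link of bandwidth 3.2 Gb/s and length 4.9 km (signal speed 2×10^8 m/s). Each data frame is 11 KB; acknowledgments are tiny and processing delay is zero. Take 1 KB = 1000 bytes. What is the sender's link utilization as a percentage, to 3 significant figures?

35.9 %

t_tx = L/R = 88000/3200000000 = 2.75e-05 s.
t_prop = 4900/200000000 = 2.45e-05 s; RTT = 4.9e-05 s.
Cycle = t_tx + RTT = 7.65e-05 s.
Utilization = t_tx / cycle = 2.75e-05/7.65e-05 = 35.9 %.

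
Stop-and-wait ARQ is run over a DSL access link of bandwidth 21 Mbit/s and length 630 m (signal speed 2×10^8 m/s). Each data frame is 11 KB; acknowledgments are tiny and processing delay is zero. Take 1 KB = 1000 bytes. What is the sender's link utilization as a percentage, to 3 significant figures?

t_tx = L/R = 88000/21000000 = 0.00419048 s.
t_prop = 630/200000000 = 3.15e-06 s; RTT = 6.3e-06 s.
Cycle = t_tx + RTT = 0.00419678 s.
Utilization = t_tx / cycle = 0.00419048/0.00419678 = 99.8 %.

99.8 %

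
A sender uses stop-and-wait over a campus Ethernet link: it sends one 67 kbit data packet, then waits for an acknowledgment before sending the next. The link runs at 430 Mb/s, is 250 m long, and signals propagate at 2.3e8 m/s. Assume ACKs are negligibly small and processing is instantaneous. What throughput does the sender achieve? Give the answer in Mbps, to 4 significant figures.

t_tx = L/R = 67000/430000000 = 0.000155814 s.
t_prop = 250/2.3e+08 = 1.08696e-06 s; RTT = 2.17391e-06 s.
Cycle = t_tx + RTT = 0.000157988 s.
Throughput = L / cycle = 67000 / 0.000157988 = 424.1 Mbps.

424.1 Mbps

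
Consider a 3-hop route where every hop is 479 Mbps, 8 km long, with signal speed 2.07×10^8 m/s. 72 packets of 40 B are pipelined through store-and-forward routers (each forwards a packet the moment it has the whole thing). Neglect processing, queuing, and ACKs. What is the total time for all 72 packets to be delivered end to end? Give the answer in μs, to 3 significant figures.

165 μs

Per-hop transmission t_tx = L/R = 320/479000000 = 0.668058 μs.
Per-hop propagation t_prop = 8000/2.07e+08 = 38.6473 μs.
Pipeline fill: first packet needs 3·t_tx to clear all hops; remaining 71 packets each add one t_tx.
Total = (3+72-1)·t_tx + 3·t_prop = 74·0.668058 + 3·38.6473 = 165 μs.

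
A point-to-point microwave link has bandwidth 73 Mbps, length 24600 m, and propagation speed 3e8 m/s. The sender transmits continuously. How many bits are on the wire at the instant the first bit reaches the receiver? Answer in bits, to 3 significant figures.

5990 bits

Propagation delay = 24600 / 300000000 = 8.2e-05 s.
BDP = R × t_prop = 73000000 × 8.2e-05 = 5986 bits.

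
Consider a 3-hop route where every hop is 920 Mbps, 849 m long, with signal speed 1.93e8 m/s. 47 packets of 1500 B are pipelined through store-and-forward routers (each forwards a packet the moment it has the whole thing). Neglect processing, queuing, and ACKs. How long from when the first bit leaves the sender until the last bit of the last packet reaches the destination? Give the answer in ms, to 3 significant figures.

0.652 ms

Per-hop transmission t_tx = L/R = 12000/920000000 = 0.0130435 ms.
Per-hop propagation t_prop = 849/193000000 = 0.00439896 ms.
Pipeline fill: first packet needs 3·t_tx to clear all hops; remaining 46 packets each add one t_tx.
Total = (3+47-1)·t_tx + 3·t_prop = 49·0.0130435 + 3·0.00439896 = 0.652 ms.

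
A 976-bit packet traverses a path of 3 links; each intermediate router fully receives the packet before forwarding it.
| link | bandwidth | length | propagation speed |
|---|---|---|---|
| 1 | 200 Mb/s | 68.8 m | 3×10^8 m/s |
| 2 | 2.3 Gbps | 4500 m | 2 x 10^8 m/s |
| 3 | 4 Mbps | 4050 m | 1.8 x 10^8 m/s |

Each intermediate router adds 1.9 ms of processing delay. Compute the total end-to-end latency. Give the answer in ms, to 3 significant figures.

Transmission delays (L/R per hop): 0.00488, 0.000424348, 0.244 ms; sum = 0.249304 ms.
Propagation delays (d/s per hop): 0.000229333, 0.0225, 0.0225 ms; sum = 0.0452293 ms.
Processing at 2 router(s): 2 × 1.9 ms = 3.8 ms.
End-to-end = 4.09 ms.

4.09 ms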